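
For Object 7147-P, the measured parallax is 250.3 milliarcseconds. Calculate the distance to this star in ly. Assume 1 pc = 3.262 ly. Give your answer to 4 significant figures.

p = 250.3 milliarcseconds = 0.2503 arcsec.
d = 1/p = 1/0.2503 = 3.9952 pc.
In light-years: 3.9952 × 3.262 = 13.032 ly.

13.03 ly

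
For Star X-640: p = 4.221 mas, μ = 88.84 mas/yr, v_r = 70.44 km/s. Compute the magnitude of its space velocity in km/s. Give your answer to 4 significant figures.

d = 1/p = 1/0.004221″ = 236.91 pc.
μ = 88.84 mas/yr = 0.08884 ″/yr.
v_t = 4.740 μ d = 4.740 × 0.08884 × 236.91 = 99.763 km/s.
v = √(v_r² + v_t²) = √(70.44² + 99.763²) = √14914.4 = 122.12 km/s.

122.1 km/s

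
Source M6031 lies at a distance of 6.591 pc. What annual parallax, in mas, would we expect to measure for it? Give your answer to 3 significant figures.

p = 1/d = 1/6.591 = 0.15172 arcsec.
= 0.15172 × 1000 = 151.72 mas.

152 mas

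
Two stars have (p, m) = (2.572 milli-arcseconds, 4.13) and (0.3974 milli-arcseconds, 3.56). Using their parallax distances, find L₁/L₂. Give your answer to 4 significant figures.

L₁/L₂ = 0.01412

d₁ = 1/p₁ = 1/0.002572″ = 388.8 pc; d₂ = 1/p₂ = 1/0.0003974″ = 2516.4 pc.
M₁ = m₁ − 5 log₁₀ d₁ + 5 = 4.13 − 12.9486 + 5 = -3.8186.
M₂ = 3.56 − 17.0039 + 5 = -8.4439.
L₁/L₂ = 10^(0.4(M₂ − M₁)) = 10^(0.4 × (-4.6253)) = 10^(-1.85012) = 0.014121.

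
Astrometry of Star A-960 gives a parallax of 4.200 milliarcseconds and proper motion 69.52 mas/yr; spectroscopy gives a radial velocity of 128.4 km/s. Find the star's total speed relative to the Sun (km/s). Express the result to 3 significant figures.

d = 1/p = 1/0.004200″ = 238.1 pc.
μ = 69.52 mas/yr = 0.06952 ″/yr.
v_t = 4.740 μ d = 4.740 × 0.06952 × 238.1 = 78.46 km/s.
v = √(v_r² + v_t²) = √(128.4² + 78.46²) = √22642.5 = 150.47 km/s.

150 km/s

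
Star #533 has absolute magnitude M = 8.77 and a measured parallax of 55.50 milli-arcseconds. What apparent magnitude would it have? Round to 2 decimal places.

m = 10.05

d = 1/p = 1/0.05550″ = 18.018 pc.
m − M = 5 log₁₀ d − 5 = 5 log₁₀(18.018) − 5 = 6.2785 − 5 = 1.2785.
m = M + (m − M) = 8.77 + 1.2785 = 10.05.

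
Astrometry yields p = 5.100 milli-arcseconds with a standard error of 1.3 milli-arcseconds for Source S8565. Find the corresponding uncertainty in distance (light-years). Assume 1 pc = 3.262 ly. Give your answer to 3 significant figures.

163 ly

d = 1/p, so σ_d = σ_p / p².
σ_d = 0.00130 / (0.005100)² = 0.00130 / 0.00002601 = 49.981 pc = 49.981 × 3.262 ly = 163.04 ly.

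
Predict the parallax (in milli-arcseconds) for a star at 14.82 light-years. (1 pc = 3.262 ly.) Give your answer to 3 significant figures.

d = 14.82 ly ÷ 3.262 = 4.5432 pc.
p = 1/d = 1/4.5432 = 0.22011 arcsec.
= 0.22011 × 1000 = 220.11 mas.

220 mas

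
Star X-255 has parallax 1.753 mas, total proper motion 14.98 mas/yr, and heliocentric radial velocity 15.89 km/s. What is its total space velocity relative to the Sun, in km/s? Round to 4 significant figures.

43.51 km/s

d = 1/p = 1/0.001753″ = 570.45 pc.
μ = 14.98 mas/yr = 0.01498 ″/yr.
v_t = 4.740 μ d = 4.740 × 0.01498 × 570.45 = 40.505 km/s.
v = √(v_r² + v_t²) = √(15.89² + 40.505²) = √1893.15 = 43.51 km/s.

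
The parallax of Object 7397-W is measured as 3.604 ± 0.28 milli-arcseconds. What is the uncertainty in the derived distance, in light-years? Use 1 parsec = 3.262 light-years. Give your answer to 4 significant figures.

d = 1/p, so σ_d = σ_p / p².
σ_d = 0.000280 / (0.003604)² = 0.000280 / 0.000012989 = 21.557 pc = 21.557 × 3.262 ly = 70.319 ly.

70.32 ly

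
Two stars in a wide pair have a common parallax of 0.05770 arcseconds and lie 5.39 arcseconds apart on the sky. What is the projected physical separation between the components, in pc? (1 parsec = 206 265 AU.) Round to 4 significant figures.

d = 1/p = 1/0.05770″ = 17.331 pc.
At distance d (pc), an angle of θ arcsec spans θ·d AU: s = 5.39 × 17.331 = 93.414 AU.
= 93.414 / 206265 = 0.00045288 pc.

0.0004529 pc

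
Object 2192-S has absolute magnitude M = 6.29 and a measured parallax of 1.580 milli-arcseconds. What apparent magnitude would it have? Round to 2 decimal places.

m = 15.30

d = 1/p = 1/0.001580″ = 632.91 pc.
m − M = 5 log₁₀ d − 5 = 5 log₁₀(632.91) − 5 = 14.0067 − 5 = 9.0067.
m = M + (m − M) = 6.29 + 9.0067 = 15.30.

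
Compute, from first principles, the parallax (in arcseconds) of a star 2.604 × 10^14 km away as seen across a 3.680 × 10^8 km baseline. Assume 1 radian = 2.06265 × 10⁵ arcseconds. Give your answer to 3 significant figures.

0.291 arcsec

θ ≈ B/d = (3.680 × 10^8) / (2.604 × 10^14) = 1.4132 × 10^-6 rad.
In arcseconds: 1.4132 × 10^-6 × 206265 = 0.29149″.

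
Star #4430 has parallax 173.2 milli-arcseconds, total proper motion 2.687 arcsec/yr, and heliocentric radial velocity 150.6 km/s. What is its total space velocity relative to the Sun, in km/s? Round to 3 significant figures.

d = 1/p = 1/0.1732″ = 5.7737 pc.
v_t = 4.740 μ d = 4.740 × 2.687 × 5.7737 = 73.536 km/s.
v = √(v_r² + v_t²) = √(150.6² + 73.536²) = √28087.9 = 167.59 km/s.

168 km/s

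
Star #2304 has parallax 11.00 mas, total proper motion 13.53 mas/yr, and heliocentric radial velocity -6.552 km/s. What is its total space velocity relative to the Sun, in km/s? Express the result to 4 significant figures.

d = 1/p = 1/0.01100″ = 90.909 pc.
μ = 13.53 mas/yr = 0.01353 ″/yr.
v_t = 4.740 μ d = 4.740 × 0.01353 × 90.909 = 5.8302 km/s.
v = √(v_r² + v_t²) = √((-6.552)² + 5.8302²) = √76.9199 = 8.7704 km/s.

8.770 km/s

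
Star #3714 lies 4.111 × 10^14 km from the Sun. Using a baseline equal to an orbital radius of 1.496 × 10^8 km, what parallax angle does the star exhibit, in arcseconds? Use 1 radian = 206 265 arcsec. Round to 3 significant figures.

θ ≈ B/d = (1.496 × 10^8) / (4.111 × 10^14) = 3.6390 × 10^-7 rad.
In arcseconds: 3.6390 × 10^-7 × 206265 = 0.07506″.

0.0751 arcsec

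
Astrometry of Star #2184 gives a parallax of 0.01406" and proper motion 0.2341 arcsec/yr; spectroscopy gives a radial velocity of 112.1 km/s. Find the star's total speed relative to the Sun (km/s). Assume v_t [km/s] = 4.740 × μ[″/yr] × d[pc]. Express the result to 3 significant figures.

137 km/s

d = 1/p = 1/0.01406″ = 71.124 pc.
v_t = 4.740 μ d = 4.740 × 0.2341 × 71.124 = 78.922 km/s.
v = √(v_r² + v_t²) = √(112.1² + 78.922²) = √18795.1 = 137.1 km/s.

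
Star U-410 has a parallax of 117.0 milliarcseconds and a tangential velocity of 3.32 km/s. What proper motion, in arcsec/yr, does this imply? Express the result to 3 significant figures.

d = 1/p = 1/0.1170″ = 8.547 pc.
μ = v_t / (4.74 d) = 3.32 / (4.74 × 8.547) = 3.32 / 40.513 = 0.081949 ″/yr.

0.0819 arcsec/yr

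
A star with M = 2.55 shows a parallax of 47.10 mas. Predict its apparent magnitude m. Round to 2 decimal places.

d = 1/p = 1/0.04710″ = 21.231 pc.
m − M = 5 log₁₀ d − 5 = 5 log₁₀(21.231) − 5 = 6.6349 − 5 = 1.6349.
m = M + (m − M) = 2.55 + 1.6349 = 4.18.

m = 4.18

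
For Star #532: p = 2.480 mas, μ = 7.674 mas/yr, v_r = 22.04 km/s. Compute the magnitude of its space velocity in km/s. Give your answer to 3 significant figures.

d = 1/p = 1/0.002480″ = 403.23 pc.
μ = 7.674 mas/yr = 0.007674 ″/yr.
v_t = 4.740 μ d = 4.740 × 0.007674 × 403.23 = 14.667 km/s.
v = √(v_r² + v_t²) = √(22.04² + 14.667²) = √700.882 = 26.474 km/s.

26.5 km/s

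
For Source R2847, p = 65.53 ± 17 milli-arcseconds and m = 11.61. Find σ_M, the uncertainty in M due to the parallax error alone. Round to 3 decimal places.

M = m − 5 log₁₀ d + 5 = m + 5 log₁₀ p + 5, so ∂M/∂p = 5/(p ln 10).
σ_M = (5/ln 10) · (σ_p/p) = 2.1715 × 17/65.53 = 2.1715 × 0.25942 = 0.56333.

σ_M = 0.563 mag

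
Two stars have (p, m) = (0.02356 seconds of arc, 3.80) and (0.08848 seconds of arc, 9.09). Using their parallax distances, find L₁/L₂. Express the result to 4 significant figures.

d₁ = 1/p₁ = 1/0.02356″ = 42.445 pc; d₂ = 1/p₂ = 1/0.08848″ = 11.302 pc.
M₁ = m₁ − 5 log₁₀ d₁ + 5 = 3.80 − 8.1391 + 5 = 0.6609.
M₂ = 9.09 − 5.2658 + 5 = 8.8242.
L₁/L₂ = 10^(0.4(M₂ − M₁)) = 10^(0.4 × 8.1633) = 10^3.26532 = 1842.1.

L₁/L₂ = 1842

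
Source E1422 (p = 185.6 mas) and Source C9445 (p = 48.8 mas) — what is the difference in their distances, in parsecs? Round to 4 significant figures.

d_A = 1/0.1856″ = 5.3879 pc; d_B = 1/0.04880″ = 20.492 pc.
|d_B − d_A| = |20.492 − 5.3879| = 15.104 pc.

15.10 pc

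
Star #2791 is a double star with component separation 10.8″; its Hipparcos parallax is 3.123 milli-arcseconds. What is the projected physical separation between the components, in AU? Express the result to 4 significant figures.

d = 1/p = 1/0.003123″ = 320.2 pc.
At distance d (pc), an angle of θ arcsec spans θ·d AU: s = 10.8 × 320.2 = 3458.2 AU.

3458 AU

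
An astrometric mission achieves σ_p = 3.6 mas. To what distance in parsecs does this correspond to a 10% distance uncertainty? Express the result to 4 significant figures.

27.78 pc

σ_d/d = σ_p/p, so the condition is σ_p/p ≤ 0.10, i.e. p ≥ σ_p/0.10.
p_min = 3.6/0.10 = 36 mas = 0.036 arcsec.
d_max = 1/p_min = 1/0.036 = 27.778 pc.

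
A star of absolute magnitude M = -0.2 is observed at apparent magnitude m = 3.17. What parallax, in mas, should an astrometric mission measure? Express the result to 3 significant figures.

21.2 mas

m − M = 3.17 − (-0.2) = 3.37.
d = 10^((m−M)/5 + 1) = 10^1.674 = 47.206 pc.
p = 1/d = 1/47.206 = 0.021184 arcsec = 21.184 mas.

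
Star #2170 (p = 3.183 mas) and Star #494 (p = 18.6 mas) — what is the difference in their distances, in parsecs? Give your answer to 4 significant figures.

d_A = 1/0.003183″ = 314.17 pc; d_B = 1/0.01860″ = 53.763 pc.
|d_B − d_A| = |53.763 − 314.17| = 260.41 pc.

260.4 pc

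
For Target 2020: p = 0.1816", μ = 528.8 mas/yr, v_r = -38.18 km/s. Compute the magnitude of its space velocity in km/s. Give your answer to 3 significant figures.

d = 1/p = 1/0.1816″ = 5.5066 pc.
μ = 528.8 mas/yr = 0.5288 ″/yr.
v_t = 4.740 μ d = 4.740 × 0.5288 × 5.5066 = 13.802 km/s.
v = √(v_r² + v_t²) = √((-38.18)² + 13.802²) = √1648.21 = 40.598 km/s.

40.6 km/s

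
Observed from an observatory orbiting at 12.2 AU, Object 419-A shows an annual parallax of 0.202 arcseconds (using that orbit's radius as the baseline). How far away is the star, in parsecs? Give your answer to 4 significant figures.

60.40 pc

With baseline B (in AU) and parallax p (in arcsec), d = B/p parsecs.
d = 12.2 / 0.202 = 60.396 pc.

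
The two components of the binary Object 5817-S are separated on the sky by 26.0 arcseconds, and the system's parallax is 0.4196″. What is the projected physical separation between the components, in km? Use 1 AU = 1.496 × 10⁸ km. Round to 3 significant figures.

9.27 × 10^9 km

d = 1/p = 1/0.4196″ = 2.3832 pc.
At distance d (pc), an angle of θ arcsec spans θ·d AU: s = 26.0 × 2.3832 = 61.963 AU.
= 61.963 × 1.496 × 10⁸ km = 9.2697 × 10^9 km.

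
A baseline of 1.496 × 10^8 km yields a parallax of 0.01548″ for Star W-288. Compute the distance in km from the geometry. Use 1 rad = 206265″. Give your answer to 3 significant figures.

1.99 × 10^15 km

θ = 0.01548″ = 0.01548/206265 = 7.5049 × 10^-8 rad.
d = B/θ = (1.496 × 10^8) / (7.5049 × 10^-8) = 1.9934 × 10^15 km.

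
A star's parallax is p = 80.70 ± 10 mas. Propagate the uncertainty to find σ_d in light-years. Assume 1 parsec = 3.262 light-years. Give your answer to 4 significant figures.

d = 1/p, so σ_d = σ_p / p².
σ_d = 0.0100 / (0.08070)² = 0.0100 / 0.0065125 = 1.5355 pc = 1.5355 × 3.262 ly = 5.0088 ly.

5.009 ly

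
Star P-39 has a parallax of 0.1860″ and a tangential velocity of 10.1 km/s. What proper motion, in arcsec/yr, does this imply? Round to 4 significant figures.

d = 1/p = 1/0.1860″ = 5.3763 pc.
μ = v_t / (4.74 d) = 10.1 / (4.74 × 5.3763) = 10.1 / 25.484 = 0.39633 ″/yr.

0.3963 arcsec/yr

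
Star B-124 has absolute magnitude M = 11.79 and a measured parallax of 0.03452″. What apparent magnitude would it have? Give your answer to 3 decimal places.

m = 14.100

d = 1/p = 1/0.03452″ = 28.969 pc.
m − M = 5 log₁₀ d − 5 = 5 log₁₀(28.969) − 5 = 7.3097 − 5 = 2.3097.
m = M + (m − M) = 11.79 + 2.3097 = 14.100.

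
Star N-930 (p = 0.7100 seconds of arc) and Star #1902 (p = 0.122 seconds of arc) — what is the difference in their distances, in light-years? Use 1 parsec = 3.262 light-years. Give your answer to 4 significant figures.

d_A = 1/0.7100″ = 1.4085 pc; d_B = 1/0.1220″ = 8.1967 pc.
|d_B − d_A| = |8.1967 − 1.4085| = 6.7882 pc = 6.7882 × 3.262 ly = 22.143 ly.

22.14 ly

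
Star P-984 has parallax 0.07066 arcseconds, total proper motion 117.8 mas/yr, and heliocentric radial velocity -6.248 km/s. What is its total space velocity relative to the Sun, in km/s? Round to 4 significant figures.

10.07 km/s

d = 1/p = 1/0.07066″ = 14.152 pc.
μ = 117.8 mas/yr = 0.1178 ″/yr.
v_t = 4.740 μ d = 4.740 × 0.1178 × 14.152 = 7.9021 km/s.
v = √(v_r² + v_t²) = √((-6.248)² + 7.9021²) = √101.481 = 10.074 km/s.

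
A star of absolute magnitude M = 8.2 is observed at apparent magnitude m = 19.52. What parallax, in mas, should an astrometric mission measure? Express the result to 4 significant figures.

0.5445 mas

m − M = 19.52 − 8.2 = 11.32.
d = 10^((m−M)/5 + 1) = 10^3.264 = 1836.5 pc.
p = 1/d = 1/1836.5 = 0.00054451 arcsec = 0.54451 mas.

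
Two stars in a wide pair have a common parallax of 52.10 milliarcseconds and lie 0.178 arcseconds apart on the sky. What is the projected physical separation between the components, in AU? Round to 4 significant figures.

d = 1/p = 1/0.05210″ = 19.194 pc.
At distance d (pc), an angle of θ arcsec spans θ·d AU: s = 0.178 × 19.194 = 3.4165 AU.

3.417 AU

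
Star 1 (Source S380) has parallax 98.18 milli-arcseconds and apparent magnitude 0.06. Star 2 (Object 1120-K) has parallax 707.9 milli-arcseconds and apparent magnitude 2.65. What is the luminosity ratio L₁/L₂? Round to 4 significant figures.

L₁/L₂ = 564.8

d₁ = 1/p₁ = 1/0.09818″ = 10.185 pc; d₂ = 1/p₂ = 1/0.7079″ = 1.4126 pc.
M₁ = m₁ − 5 log₁₀ d₁ + 5 = 0.06 − 5.0398 + 5 = 0.0202.
M₂ = 2.65 − 0.7501 + 5 = 6.8999.
L₁/L₂ = 10^(0.4(M₂ − M₁)) = 10^(0.4 × 6.8797) = 10^2.75188 = 564.78.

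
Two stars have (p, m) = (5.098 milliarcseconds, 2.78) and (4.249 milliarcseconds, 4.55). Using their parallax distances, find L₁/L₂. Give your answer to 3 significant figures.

L₁/L₂ = 3.55

d₁ = 1/p₁ = 1/0.005098″ = 196.16 pc; d₂ = 1/p₂ = 1/0.004249″ = 235.35 pc.
M₁ = m₁ − 5 log₁₀ d₁ + 5 = 2.78 − 11.4631 + 5 = -3.6831.
M₂ = 4.55 − 11.8586 + 5 = -2.3086.
L₁/L₂ = 10^(0.4(M₂ − M₁)) = 10^(0.4 × 1.3745) = 10^0.54980 = 3.5465.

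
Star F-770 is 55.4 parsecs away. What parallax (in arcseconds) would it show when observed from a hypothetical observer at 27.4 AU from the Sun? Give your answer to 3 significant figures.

0.495 arcsec

p (arcsec) = B (AU) / d (pc).
p = 27.4 / 55.4 = 0.49458 arcsec.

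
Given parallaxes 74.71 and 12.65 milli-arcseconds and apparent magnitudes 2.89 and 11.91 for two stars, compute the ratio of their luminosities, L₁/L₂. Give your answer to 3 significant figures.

L₁/L₂ = 116

d₁ = 1/p₁ = 1/0.07471″ = 13.385 pc; d₂ = 1/p₂ = 1/0.01265″ = 79.051 pc.
M₁ = m₁ − 5 log₁₀ d₁ + 5 = 2.89 − 5.6331 + 5 = 2.2569.
M₂ = 11.91 − 9.4895 + 5 = 7.4205.
L₁/L₂ = 10^(0.4(M₂ − M₁)) = 10^(0.4 × 5.1636) = 10^2.06544 = 116.26.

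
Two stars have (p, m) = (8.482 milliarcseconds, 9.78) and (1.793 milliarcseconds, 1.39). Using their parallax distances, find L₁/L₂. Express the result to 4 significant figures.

L₁/L₂ = 1.969 × 10^-5

d₁ = 1/p₁ = 1/0.008482″ = 117.9 pc; d₂ = 1/p₂ = 1/0.001793″ = 557.72 pc.
M₁ = m₁ − 5 log₁₀ d₁ + 5 = 9.78 − 10.3576 + 5 = 4.4224.
M₂ = 1.39 − 13.7321 + 5 = -7.3421.
L₁/L₂ = 10^(0.4(M₂ − M₁)) = 10^(0.4 × (-11.7645)) = 10^(-4.70580) = 0.000019688.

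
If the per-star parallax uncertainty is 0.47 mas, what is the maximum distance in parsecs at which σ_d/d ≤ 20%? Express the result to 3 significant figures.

σ_d/d = σ_p/p, so the condition is σ_p/p ≤ 0.20, i.e. p ≥ σ_p/0.20.
p_min = 0.47/0.20 = 2.35 mas = 0.00235 arcsec.
d_max = 1/p_min = 1/0.00235 = 425.53 pc.

426 pc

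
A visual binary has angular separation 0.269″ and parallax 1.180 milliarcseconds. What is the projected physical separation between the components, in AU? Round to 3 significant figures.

d = 1/p = 1/0.001180″ = 847.46 pc.
At distance d (pc), an angle of θ arcsec spans θ·d AU: s = 0.269 × 847.46 = 227.97 AU.

228 AU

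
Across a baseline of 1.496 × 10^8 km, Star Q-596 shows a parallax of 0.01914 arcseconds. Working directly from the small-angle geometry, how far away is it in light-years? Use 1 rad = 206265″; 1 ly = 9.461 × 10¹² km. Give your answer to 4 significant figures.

θ = 0.01914″ = 0.01914/206265 = 9.2793 × 10^-8 rad.
d = B/θ = (1.496 × 10^8) / (9.2793 × 10^-8) = 1.6122 × 10^15 km = (1.6122 × 10^15) / (9.461 × 10^12) ly = 170.4 ly.

170.4 ly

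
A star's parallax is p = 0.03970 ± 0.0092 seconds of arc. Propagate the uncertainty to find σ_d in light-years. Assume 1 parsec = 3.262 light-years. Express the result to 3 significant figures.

d = 1/p, so σ_d = σ_p / p².
σ_d = 0.00920 / (0.03970)² = 0.00920 / 0.0015761 = 5.8372 pc = 5.8372 × 3.262 ly = 19.041 ly.

19.0 ly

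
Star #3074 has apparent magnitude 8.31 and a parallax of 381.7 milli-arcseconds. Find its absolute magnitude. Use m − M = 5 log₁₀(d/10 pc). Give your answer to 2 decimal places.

M = 11.22

d = 1/p = 1/0.3817″ = 2.6199 pc.
m − M = 5 log₁₀(2.6199) − 5 = 2.0914 − 5 = -2.9086.
M = m − (m − M) = 8.31 − (-2.9086) = 11.22.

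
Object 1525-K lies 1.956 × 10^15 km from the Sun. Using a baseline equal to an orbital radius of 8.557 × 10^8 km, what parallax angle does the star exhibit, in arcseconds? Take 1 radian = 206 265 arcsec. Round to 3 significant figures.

0.0902 arcsec

θ ≈ B/d = (8.557 × 10^8) / (1.956 × 10^15) = 4.3747 × 10^-7 rad.
In arcseconds: 4.3747 × 10^-7 × 206265 = 0.090235″.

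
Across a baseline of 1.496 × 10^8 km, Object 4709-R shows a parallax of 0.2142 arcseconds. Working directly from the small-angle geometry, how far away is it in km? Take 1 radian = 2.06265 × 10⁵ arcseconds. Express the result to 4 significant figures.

θ = 0.2142″ = 0.2142/206265 = 1.0385 × 10^-6 rad.
d = B/θ = (1.496 × 10^8) / (1.0385 × 10^-6) = 1.4405 × 10^14 km.

1.441 × 10^14 km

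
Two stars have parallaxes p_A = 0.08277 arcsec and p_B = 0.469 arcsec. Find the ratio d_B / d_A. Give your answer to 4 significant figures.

Since d = 1/p, d_B/d_A = p_A/p_B.
= 0.08277 / 0.469 = 0.17648.

0.1765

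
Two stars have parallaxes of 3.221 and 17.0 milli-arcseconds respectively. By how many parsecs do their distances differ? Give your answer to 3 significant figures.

252 pc

d_A = 1/0.003221″ = 310.46 pc; d_B = 1/0.01700″ = 58.824 pc.
|d_B − d_A| = |58.824 − 310.46| = 251.64 pc.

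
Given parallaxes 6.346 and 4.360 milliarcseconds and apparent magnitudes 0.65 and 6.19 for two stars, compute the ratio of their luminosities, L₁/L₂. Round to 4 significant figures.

d₁ = 1/p₁ = 1/0.006346″ = 157.58 pc; d₂ = 1/p₂ = 1/0.004360″ = 229.36 pc.
M₁ = m₁ − 5 log₁₀ d₁ + 5 = 0.65 − 10.9875 + 5 = -5.3375.
M₂ = 6.19 − 11.8026 + 5 = -0.6126.
L₁/L₂ = 10^(0.4(M₂ − M₁)) = 10^(0.4 × 4.7249) = 10^1.88996 = 77.618.

L₁/L₂ = 77.62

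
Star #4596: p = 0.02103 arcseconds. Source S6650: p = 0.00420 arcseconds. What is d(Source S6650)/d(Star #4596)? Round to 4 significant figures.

Since d = 1/p, d_B/d_A = p_A/p_B.
= 0.02103 / 0.00420 = 5.0071.

5.007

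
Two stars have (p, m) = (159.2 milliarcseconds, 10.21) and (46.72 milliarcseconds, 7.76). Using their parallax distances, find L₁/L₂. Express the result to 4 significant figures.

L₁/L₂ = 0.009018

d₁ = 1/p₁ = 1/0.1592″ = 6.2814 pc; d₂ = 1/p₂ = 1/0.04672″ = 21.404 pc.
M₁ = m₁ − 5 log₁₀ d₁ + 5 = 10.21 − 3.9903 + 5 = 11.2197.
M₂ = 7.76 − 6.6525 + 5 = 6.1075.
L₁/L₂ = 10^(0.4(M₂ − M₁)) = 10^(0.4 × (-5.1122)) = 10^(-2.04488) = 0.0090182.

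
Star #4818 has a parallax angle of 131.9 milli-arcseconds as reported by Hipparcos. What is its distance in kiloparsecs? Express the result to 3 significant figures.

p = 131.9 milli-arcseconds = 0.1319 arcsec.
d = 1/p = 1/0.1319 = 7.5815 pc.
= 0.0075815 kpc.

0.00758 kpc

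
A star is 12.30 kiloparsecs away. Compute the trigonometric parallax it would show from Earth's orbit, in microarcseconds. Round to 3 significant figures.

d = 12.30 kpc = 12300 pc.
p = 1/d = 1/12300 = 0.000081301 arcsec.
= 0.000081301 × 10⁶ = 81.301 μas.

81.3 μas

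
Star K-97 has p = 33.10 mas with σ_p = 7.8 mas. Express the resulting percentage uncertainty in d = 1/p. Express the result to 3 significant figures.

For d = 1/p, |σ_d/d| = |σ_p/p|.
σ_p/p = 7.8 / 33.10 = 0.23565 = 23.565%.

23.6%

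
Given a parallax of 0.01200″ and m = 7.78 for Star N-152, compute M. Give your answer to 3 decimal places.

d = 1/p = 1/0.01200″ = 83.333 pc.
m − M = 5 log₁₀(83.333) − 5 = 9.6041 − 5 = 4.6041.
M = m − (m − M) = 7.78 − 4.6041 = 3.176.

M = 3.176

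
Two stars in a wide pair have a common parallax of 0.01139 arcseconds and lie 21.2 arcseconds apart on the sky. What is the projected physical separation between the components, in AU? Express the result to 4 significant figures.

d = 1/p = 1/0.01139″ = 87.796 pc.
At distance d (pc), an angle of θ arcsec spans θ·d AU: s = 21.2 × 87.796 = 1861.3 AU.

1861 AU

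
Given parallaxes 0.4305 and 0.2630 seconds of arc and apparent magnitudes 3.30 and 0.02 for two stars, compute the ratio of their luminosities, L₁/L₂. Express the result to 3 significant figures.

d₁ = 1/p₁ = 1/0.4305″ = 2.3229 pc; d₂ = 1/p₂ = 1/0.2630″ = 3.8023 pc.
M₁ = m₁ − 5 log₁₀ d₁ + 5 = 3.30 − 1.8302 + 5 = 6.4698.
M₂ = 0.02 − 2.9002 + 5 = 2.1198.
L₁/L₂ = 10^(0.4(M₂ − M₁)) = 10^(0.4 × (-4.3500)) = 10^(-1.74000) = 0.018197.

L₁/L₂ = 0.0182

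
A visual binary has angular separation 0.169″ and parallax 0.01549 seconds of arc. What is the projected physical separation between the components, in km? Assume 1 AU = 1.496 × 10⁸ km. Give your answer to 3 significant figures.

d = 1/p = 1/0.01549″ = 64.558 pc.
At distance d (pc), an angle of θ arcsec spans θ·d AU: s = 0.169 × 64.558 = 10.91 AU.
= 10.91 × 1.496 × 10⁸ km = 1.6321 × 10^9 km.

1.63 × 10^9 km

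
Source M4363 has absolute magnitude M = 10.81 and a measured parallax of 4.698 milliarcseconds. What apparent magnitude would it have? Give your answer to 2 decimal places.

d = 1/p = 1/0.004698″ = 212.86 pc.
m − M = 5 log₁₀ d − 5 = 5 log₁₀(212.86) − 5 = 11.6405 − 5 = 6.6405.
m = M + (m − M) = 10.81 + 6.6405 = 17.45.

m = 17.45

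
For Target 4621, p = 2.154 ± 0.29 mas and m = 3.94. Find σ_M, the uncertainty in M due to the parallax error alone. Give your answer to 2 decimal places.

M = m − 5 log₁₀ d + 5 = m + 5 log₁₀ p + 5, so ∂M/∂p = 5/(p ln 10).
σ_M = (5/ln 10) · (σ_p/p) = 2.1715 × 0.29/2.154 = 2.1715 × 0.13463 = 0.29235.

σ_M = 0.29 mag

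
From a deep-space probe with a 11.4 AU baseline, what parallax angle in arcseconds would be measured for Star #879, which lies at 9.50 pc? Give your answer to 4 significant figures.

p (arcsec) = B (AU) / d (pc).
p = 11.4 / 9.50 = 1.2 arcsec.

1.200 arcsec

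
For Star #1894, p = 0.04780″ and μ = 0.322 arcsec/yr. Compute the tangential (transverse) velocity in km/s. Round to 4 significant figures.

31.93 km/s

d = 1/p = 1/0.04780″ = 20.921 pc.
v_t = 4.74 × μ × d = 4.74 × 0.322 × 20.921 = 31.931 km/s.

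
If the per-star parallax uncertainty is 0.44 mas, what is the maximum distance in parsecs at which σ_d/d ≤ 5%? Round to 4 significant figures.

113.6 pc

σ_d/d = σ_p/p, so the condition is σ_p/p ≤ 0.05, i.e. p ≥ σ_p/0.05.
p_min = 0.44/0.05 = 8.8 mas = 0.0088 arcsec.
d_max = 1/p_min = 1/0.0088 = 113.64 pc.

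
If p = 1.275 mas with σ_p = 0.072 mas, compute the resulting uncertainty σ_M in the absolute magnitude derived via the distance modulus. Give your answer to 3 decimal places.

σ_M = 0.123 mag

M = m − 5 log₁₀ d + 5 = m + 5 log₁₀ p + 5, so ∂M/∂p = 5/(p ln 10).
σ_M = (5/ln 10) · (σ_p/p) = 2.1715 × 0.072/1.275 = 2.1715 × 0.056471 = 0.12263.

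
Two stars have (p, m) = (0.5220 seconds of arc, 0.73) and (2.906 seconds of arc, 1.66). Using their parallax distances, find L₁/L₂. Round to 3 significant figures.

L₁/L₂ = 73.0

d₁ = 1/p₁ = 1/0.5220″ = 1.9157 pc; d₂ = 1/p₂ = 1/2.906″ = 0.34412 pc.
M₁ = m₁ − 5 log₁₀ d₁ + 5 = 0.73 − 1.4116 + 5 = 4.3184.
M₂ = 1.66 − (-2.3165) + 5 = 8.9765.
L₁/L₂ = 10^(0.4(M₂ − M₁)) = 10^(0.4 × 4.6581) = 10^1.86324 = 72.986.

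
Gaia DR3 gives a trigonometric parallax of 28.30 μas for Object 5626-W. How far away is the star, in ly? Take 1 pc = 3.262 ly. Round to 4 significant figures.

115300 ly

p = 28.30 μas = 0.00002830 arcsec.
d = 1/p = 1/0.00002830 = 35336 pc.
In light-years: 35336 × 3.262 = 1.1527 × 10^5 ly.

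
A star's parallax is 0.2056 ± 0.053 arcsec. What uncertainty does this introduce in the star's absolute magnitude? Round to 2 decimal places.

σ_M = 0.56 mag

M = m − 5 log₁₀ d + 5 = m + 5 log₁₀ p + 5, so ∂M/∂p = 5/(p ln 10).
σ_M = (5/ln 10) · (σ_p/p) = 2.1715 × 0.053/0.2056 = 2.1715 × 0.25778 = 0.55977.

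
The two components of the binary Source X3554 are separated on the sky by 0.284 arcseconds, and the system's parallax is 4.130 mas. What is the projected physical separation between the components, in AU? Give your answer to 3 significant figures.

68.8 AU

d = 1/p = 1/0.004130″ = 242.13 pc.
At distance d (pc), an angle of θ arcsec spans θ·d AU: s = 0.284 × 242.13 = 68.765 AU.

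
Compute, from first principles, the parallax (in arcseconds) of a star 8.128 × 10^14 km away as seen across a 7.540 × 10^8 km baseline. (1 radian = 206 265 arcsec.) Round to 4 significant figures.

0.1913 arcsec

θ ≈ B/d = (7.540 × 10^8) / (8.128 × 10^14) = 9.2766 × 10^-7 rad.
In arcseconds: 9.2766 × 10^-7 × 206265 = 0.19134″.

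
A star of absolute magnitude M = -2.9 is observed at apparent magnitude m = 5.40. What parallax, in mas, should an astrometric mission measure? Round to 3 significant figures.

m − M = 5.40 − (-2.9) = 8.30.
d = 10^((m−M)/5 + 1) = 10^2.660 = 457.09 pc.
p = 1/d = 1/457.09 = 0.0021878 arcsec = 2.1878 mas.

2.19 mas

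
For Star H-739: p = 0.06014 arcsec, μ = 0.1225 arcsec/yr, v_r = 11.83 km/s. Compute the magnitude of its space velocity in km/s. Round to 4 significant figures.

d = 1/p = 1/0.06014″ = 16.628 pc.
v_t = 4.740 μ d = 4.740 × 0.1225 × 16.628 = 9.655 km/s.
v = √(v_r² + v_t²) = √(11.83² + 9.655²) = √233.168 = 15.27 km/s.

15.27 km/s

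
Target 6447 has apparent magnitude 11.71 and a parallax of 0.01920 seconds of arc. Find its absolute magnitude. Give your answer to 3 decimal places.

d = 1/p = 1/0.01920″ = 52.083 pc.
m − M = 5 log₁₀(52.083) − 5 = 8.5835 − 5 = 3.5835.
M = m − (m − M) = 11.71 − 3.5835 = 8.127.

M = 8.127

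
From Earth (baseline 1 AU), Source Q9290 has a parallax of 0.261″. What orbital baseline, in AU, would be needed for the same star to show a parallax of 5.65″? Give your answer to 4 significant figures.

21.65 AU

Parallax scales linearly with baseline: p ∝ B, so B = p_target / p_Earth × 1 AU.
B = 5.65 / 0.261 = 21.648 AU.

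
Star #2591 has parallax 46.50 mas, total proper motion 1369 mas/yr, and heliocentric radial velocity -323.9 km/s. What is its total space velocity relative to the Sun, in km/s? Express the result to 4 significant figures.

d = 1/p = 1/0.04650″ = 21.505 pc.
μ = 1369 mas/yr = 1.369 ″/yr.
v_t = 4.740 μ d = 4.740 × 1.369 × 21.505 = 139.55 km/s.
v = √(v_r² + v_t²) = √((-323.9)² + 139.55²) = √124385 = 352.68 km/s.

352.7 km/s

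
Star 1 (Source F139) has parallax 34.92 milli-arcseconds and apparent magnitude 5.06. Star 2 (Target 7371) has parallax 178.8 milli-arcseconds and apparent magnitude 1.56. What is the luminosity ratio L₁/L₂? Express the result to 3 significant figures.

L₁/L₂ = 1.04

d₁ = 1/p₁ = 1/0.03492″ = 28.637 pc; d₂ = 1/p₂ = 1/0.1788″ = 5.5928 pc.
M₁ = m₁ − 5 log₁₀ d₁ + 5 = 5.06 − 7.2846 + 5 = 2.7754.
M₂ = 1.56 − 3.7381 + 5 = 2.8219.
L₁/L₂ = 10^(0.4(M₂ − M₁)) = 10^(0.4 × 0.0465) = 10^0.01860 = 1.0438.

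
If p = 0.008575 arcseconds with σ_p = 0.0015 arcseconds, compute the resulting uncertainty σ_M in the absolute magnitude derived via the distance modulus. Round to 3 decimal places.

σ_M = 0.380 mag

M = m − 5 log₁₀ d + 5 = m + 5 log₁₀ p + 5, so ∂M/∂p = 5/(p ln 10).
σ_M = (5/ln 10) · (σ_p/p) = 2.1715 × 0.0015/0.008575 = 2.1715 × 0.17493 = 0.37986.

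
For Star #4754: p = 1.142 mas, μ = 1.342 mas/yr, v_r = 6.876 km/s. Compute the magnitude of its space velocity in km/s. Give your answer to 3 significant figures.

8.85 km/s

d = 1/p = 1/0.001142″ = 875.66 pc.
μ = 1.342 mas/yr = 0.001342 ″/yr.
v_t = 4.740 μ d = 4.740 × 0.001342 × 875.66 = 5.5701 km/s.
v = √(v_r² + v_t²) = √(6.876² + 5.5701²) = √78.3054 = 8.849 km/s.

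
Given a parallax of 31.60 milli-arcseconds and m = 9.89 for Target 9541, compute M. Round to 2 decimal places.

M = 7.39

d = 1/p = 1/0.03160″ = 31.646 pc.
m − M = 5 log₁₀(31.646) − 5 = 7.5016 − 5 = 2.5016.
M = m − (m − M) = 9.89 − 2.5016 = 7.39.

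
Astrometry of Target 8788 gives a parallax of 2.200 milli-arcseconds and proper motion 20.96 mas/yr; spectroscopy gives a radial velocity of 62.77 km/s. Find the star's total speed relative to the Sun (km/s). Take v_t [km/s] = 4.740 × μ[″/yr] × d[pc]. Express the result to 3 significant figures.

77.3 km/s

d = 1/p = 1/0.002200″ = 454.55 pc.
μ = 20.96 mas/yr = 0.02096 ″/yr.
v_t = 4.740 μ d = 4.740 × 0.02096 × 454.55 = 45.16 km/s.
v = √(v_r² + v_t²) = √(62.77² + 45.16²) = √5979.5 = 77.327 km/s.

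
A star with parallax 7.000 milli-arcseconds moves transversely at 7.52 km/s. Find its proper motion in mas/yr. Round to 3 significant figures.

11.1 mas/yr

d = 1/p = 1/0.007000″ = 142.86 pc.
μ = v_t / (4.74 d) = 7.52 / (4.74 × 142.86) = 7.52 / 677.16 = 0.011105 ″/yr = 11.105 mas/yr.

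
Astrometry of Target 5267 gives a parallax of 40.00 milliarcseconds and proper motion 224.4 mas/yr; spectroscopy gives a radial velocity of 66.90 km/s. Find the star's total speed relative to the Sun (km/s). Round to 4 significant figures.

d = 1/p = 1/0.04000″ = 25 pc.
μ = 224.4 mas/yr = 0.2244 ″/yr.
v_t = 4.740 μ d = 4.740 × 0.2244 × 25 = 26.591 km/s.
v = √(v_r² + v_t²) = √(66.90² + 26.591²) = √5182.69 = 71.991 km/s.

71.99 km/s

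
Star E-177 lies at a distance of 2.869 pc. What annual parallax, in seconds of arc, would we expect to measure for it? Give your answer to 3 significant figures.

p = 1/d = 1/2.869 = 0.34855 arcsec.

0.349 arcsec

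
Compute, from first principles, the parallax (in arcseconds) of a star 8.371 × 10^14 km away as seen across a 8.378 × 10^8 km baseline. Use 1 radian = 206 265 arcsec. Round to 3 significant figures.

0.206 arcsec

θ ≈ B/d = (8.378 × 10^8) / (8.371 × 10^14) = 1.0008 × 10^-6 rad.
In arcseconds: 1.0008 × 10^-6 × 206265 = 0.20643″.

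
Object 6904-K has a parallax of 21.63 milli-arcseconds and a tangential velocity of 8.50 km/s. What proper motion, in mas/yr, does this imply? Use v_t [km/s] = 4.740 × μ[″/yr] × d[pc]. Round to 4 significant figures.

38.79 mas/yr

d = 1/p = 1/0.02163″ = 46.232 pc.
μ = v_t / (4.74 d) = 8.50 / (4.74 × 46.232) = 8.50 / 219.14 = 0.038788 ″/yr = 38.788 mas/yr.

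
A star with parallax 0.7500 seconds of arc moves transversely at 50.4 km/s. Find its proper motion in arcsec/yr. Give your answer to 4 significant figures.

d = 1/p = 1/0.7500″ = 1.3333 pc.
μ = v_t / (4.74 d) = 50.4 / (4.74 × 1.3333) = 50.4 / 6.3198 = 7.9749 ″/yr.

7.975 arcsec/yr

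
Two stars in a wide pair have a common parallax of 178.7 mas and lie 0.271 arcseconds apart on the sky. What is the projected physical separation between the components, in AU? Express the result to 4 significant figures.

d = 1/p = 1/0.1787″ = 5.596 pc.
At distance d (pc), an angle of θ arcsec spans θ·d AU: s = 0.271 × 5.596 = 1.5165 AU.

1.517 AU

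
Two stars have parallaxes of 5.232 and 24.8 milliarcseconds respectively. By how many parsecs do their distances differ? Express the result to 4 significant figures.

d_A = 1/0.005232″ = 191.13 pc; d_B = 1/0.02480″ = 40.323 pc.
|d_B − d_A| = |40.323 − 191.13| = 150.81 pc.

150.8 pc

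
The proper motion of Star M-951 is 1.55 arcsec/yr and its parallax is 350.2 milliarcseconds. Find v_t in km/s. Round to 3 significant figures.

21.0 km/s

d = 1/p = 1/0.3502″ = 2.8555 pc.
v_t = 4.74 × μ × d = 4.74 × 1.55 × 2.8555 = 20.979 km/s.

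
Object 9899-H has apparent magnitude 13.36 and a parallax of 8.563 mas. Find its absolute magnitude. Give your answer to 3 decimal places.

M = 8.023

d = 1/p = 1/0.008563″ = 116.78 pc.
m − M = 5 log₁₀(116.78) − 5 = 10.3368 − 5 = 5.3368.
M = m − (m − M) = 13.36 − 5.3368 = 8.023.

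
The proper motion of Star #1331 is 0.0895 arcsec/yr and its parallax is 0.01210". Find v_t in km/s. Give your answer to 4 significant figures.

d = 1/p = 1/0.01210″ = 82.645 pc.
v_t = 4.74 × μ × d = 4.74 × 0.0895 × 82.645 = 35.06 km/s.

35.06 km/s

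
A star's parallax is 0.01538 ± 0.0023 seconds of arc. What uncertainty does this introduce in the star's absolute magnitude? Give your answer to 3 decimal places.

M = m − 5 log₁₀ d + 5 = m + 5 log₁₀ p + 5, so ∂M/∂p = 5/(p ln 10).
σ_M = (5/ln 10) · (σ_p/p) = 2.1715 × 0.0023/0.01538 = 2.1715 × 0.14954 = 0.32473.

σ_M = 0.325 mag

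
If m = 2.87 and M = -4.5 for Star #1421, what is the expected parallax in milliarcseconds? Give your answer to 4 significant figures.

m − M = 2.87 − (-4.5) = 7.37.
d = 10^((m−M)/5 + 1) = 10^2.474 = 297.85 pc.
p = 1/d = 1/297.85 = 0.0033574 arcsec = 3.3574 mas.

3.357 mas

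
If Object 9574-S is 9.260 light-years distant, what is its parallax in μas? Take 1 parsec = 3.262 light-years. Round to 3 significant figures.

352000 μas

d = 9.260 ly ÷ 3.262 = 2.8387 pc.
p = 1/d = 1/2.8387 = 0.35227 arcsec.
= 0.35227 × 10⁶ = 3.5227 × 10^5 μas.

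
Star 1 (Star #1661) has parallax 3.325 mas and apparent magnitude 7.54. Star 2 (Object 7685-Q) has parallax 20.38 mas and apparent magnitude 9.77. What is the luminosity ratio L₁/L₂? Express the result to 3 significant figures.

d₁ = 1/p₁ = 1/0.003325″ = 300.75 pc; d₂ = 1/p₂ = 1/0.02038″ = 49.068 pc.
M₁ = m₁ − 5 log₁₀ d₁ + 5 = 7.54 − 12.3910 + 5 = 0.1490.
M₂ = 9.77 − 8.4540 + 5 = 6.3160.
L₁/L₂ = 10^(0.4(M₂ − M₁)) = 10^(0.4 × 6.1670) = 10^2.46680 = 292.95.

L₁/L₂ = 293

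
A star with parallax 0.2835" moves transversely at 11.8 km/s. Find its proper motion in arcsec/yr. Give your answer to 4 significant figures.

0.7058 arcsec/yr

d = 1/p = 1/0.2835″ = 3.5273 pc.
μ = v_t / (4.74 d) = 11.8 / (4.74 × 3.5273) = 11.8 / 16.719 = 0.70578 ″/yr.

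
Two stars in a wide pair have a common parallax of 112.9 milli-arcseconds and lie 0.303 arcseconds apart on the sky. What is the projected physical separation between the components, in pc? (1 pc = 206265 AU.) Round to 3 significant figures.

1.30 × 10^-5 pc

d = 1/p = 1/0.1129″ = 8.8574 pc.
At distance d (pc), an angle of θ arcsec spans θ·d AU: s = 0.303 × 8.8574 = 2.6838 AU.
= 2.6838 / 206265 = 1.3011 × 10^-5 pc.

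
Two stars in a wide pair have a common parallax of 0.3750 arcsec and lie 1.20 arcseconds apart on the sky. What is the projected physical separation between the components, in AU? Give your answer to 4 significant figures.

3.200 AU

d = 1/p = 1/0.3750″ = 2.6667 pc.
At distance d (pc), an angle of θ arcsec spans θ·d AU: s = 1.20 × 2.6667 = 3.2 AU.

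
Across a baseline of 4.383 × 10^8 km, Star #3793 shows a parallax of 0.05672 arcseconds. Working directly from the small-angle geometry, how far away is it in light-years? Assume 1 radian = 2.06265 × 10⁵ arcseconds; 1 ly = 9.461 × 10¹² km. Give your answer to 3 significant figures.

θ = 0.05672″ = 0.05672/206265 = 2.7499 × 10^-7 rad.
d = B/θ = (4.383 × 10^8) / (2.7499 × 10^-7) = 1.5939 × 10^15 km = (1.5939 × 10^15) / (9.461 × 10^12) ly = 168.47 ly.

168 ly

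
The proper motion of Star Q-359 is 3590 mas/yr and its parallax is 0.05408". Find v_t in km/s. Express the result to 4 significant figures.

d = 1/p = 1/0.05408″ = 18.491 pc.
μ = 3590 mas/yr = 3.59 ″/yr.
v_t = 4.74 × μ × d = 4.74 × 3.59 × 18.491 = 314.65 km/s.

314.7 km/s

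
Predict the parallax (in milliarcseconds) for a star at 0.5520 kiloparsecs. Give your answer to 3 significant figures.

d = 0.5520 kpc = 552 pc.
p = 1/d = 1/552 = 0.0018116 arcsec.
= 0.0018116 × 1000 = 1.8116 mas.

1.81 mas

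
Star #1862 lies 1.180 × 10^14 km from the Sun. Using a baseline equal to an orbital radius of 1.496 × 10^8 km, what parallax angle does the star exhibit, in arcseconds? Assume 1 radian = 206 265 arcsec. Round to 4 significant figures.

0.2615 arcsec

θ ≈ B/d = (1.496 × 10^8) / (1.180 × 10^14) = 1.2678 × 10^-6 rad.
In arcseconds: 1.2678 × 10^-6 × 206265 = 0.2615″.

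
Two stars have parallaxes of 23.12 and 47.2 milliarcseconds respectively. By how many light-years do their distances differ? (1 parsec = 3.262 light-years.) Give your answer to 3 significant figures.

d_A = 1/0.02312″ = 43.253 pc; d_B = 1/0.04720″ = 21.186 pc.
|d_B − d_A| = |21.186 − 43.253| = 22.067 pc = 22.067 × 3.262 ly = 71.983 ly.

72.0 ly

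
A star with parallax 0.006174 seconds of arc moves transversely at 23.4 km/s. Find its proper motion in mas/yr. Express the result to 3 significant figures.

d = 1/p = 1/0.006174″ = 161.97 pc.
μ = v_t / (4.74 d) = 23.4 / (4.74 × 161.97) = 23.4 / 767.74 = 0.030479 ″/yr = 30.479 mas/yr.

30.5 mas/yr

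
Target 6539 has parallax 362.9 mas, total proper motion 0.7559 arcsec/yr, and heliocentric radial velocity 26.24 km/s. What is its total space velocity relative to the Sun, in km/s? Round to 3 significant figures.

d = 1/p = 1/0.3629″ = 2.7556 pc.
v_t = 4.740 μ d = 4.740 × 0.7559 × 2.7556 = 9.8732 km/s.
v = √(v_r² + v_t²) = √(26.24² + 9.8732²) = √786.018 = 28.036 km/s.

28.0 km/s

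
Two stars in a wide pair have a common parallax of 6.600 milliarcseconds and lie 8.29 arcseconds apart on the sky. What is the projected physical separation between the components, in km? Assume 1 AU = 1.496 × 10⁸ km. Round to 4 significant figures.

d = 1/p = 1/0.006600″ = 151.52 pc.
At distance d (pc), an angle of θ arcsec spans θ·d AU: s = 8.29 × 151.52 = 1256.1 AU.
= 1256.1 × 1.496 × 10⁸ km = 1.8791 × 10^11 km.

1.879 × 10^11 km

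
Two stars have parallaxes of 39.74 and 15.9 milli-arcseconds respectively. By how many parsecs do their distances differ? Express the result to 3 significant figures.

d_A = 1/0.03974″ = 25.164 pc; d_B = 1/0.01590″ = 62.893 pc.
|d_B − d_A| = |62.893 − 25.164| = 37.729 pc.

37.7 pc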